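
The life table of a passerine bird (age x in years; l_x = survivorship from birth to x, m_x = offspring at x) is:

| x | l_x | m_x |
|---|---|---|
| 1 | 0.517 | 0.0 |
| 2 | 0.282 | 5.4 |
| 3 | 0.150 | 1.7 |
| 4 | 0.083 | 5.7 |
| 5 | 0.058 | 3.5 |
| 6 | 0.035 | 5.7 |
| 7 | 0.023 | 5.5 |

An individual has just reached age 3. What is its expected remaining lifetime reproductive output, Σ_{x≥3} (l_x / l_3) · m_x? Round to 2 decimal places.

8.38

l_3 = 0.150. Conditional survival from age 3 to x is l_x / l_3.
  x=3: (0.150/0.150) × 1.7 = 1.7000
  x=4: (0.083/0.150) × 5.7 = 3.1540
  x=5: (0.058/0.150) × 3.5 = 1.3533
  x=6: (0.035/0.150) × 5.7 = 1.3300
  x=7: (0.023/0.150) × 5.5 = 0.8433
Sum = 1.7000 + 3.1540 + 1.3533 + 1.3300 + 0.8433 = 8.3807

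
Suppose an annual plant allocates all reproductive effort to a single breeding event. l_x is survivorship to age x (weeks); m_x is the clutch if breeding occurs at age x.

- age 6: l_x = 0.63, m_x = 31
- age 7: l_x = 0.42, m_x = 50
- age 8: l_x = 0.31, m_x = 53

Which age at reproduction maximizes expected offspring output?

Expected offspring if breeding at age x = l_x × m_x:
  age 6: 0.63 × 31 = 19.530
  age 7: 0.42 × 50 = 21.000
  age 8: 0.31 × 53 = 16.430
Maximum at age 7 (21.000).

7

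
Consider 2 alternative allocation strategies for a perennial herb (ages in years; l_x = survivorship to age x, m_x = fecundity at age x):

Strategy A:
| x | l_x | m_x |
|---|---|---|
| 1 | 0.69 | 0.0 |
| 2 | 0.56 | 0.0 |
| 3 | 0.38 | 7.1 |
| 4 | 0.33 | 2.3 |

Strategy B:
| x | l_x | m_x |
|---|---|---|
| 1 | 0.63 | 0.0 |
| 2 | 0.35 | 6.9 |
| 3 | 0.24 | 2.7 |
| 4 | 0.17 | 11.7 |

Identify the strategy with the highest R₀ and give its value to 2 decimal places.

5.05

Strategy A: R₀ = 0.69×0.0 + 0.56×0.0 + 0.38×7.1 + 0.33×2.3 = 3.4570
Strategy B: R₀ = 0.63×0.0 + 0.35×6.9 + 0.24×2.7 + 0.17×11.7 = 5.0520
Highest R₀: strategy B with 5.0520.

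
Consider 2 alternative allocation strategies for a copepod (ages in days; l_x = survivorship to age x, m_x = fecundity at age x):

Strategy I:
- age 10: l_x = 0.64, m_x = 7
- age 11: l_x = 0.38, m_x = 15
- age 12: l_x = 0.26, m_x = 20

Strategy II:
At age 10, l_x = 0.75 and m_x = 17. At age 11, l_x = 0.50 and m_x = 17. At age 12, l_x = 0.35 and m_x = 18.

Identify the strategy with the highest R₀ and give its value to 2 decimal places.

27.55

Strategy I: R₀ = 0.64×7 + 0.38×15 + 0.26×20 = 15.3800
Strategy II: R₀ = 0.75×17 + 0.50×17 + 0.35×18 = 27.5500
Highest R₀: strategy II with 27.5500.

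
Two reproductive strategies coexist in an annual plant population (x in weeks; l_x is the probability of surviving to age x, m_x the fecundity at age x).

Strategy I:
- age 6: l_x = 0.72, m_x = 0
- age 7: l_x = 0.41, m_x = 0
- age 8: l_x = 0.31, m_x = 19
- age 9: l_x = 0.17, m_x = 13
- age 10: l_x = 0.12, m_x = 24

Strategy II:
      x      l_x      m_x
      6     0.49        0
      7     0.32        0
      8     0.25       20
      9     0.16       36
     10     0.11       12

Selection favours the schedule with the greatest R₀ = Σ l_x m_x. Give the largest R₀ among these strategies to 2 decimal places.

Strategy I: R₀ = 0.72×0 + 0.41×0 + 0.31×19 + 0.17×13 + 0.12×24 = 10.9800
Strategy II: R₀ = 0.49×0 + 0.32×0 + 0.25×20 + 0.16×36 + 0.11×12 = 12.0800
Highest R₀: strategy II with 12.0800.

12.08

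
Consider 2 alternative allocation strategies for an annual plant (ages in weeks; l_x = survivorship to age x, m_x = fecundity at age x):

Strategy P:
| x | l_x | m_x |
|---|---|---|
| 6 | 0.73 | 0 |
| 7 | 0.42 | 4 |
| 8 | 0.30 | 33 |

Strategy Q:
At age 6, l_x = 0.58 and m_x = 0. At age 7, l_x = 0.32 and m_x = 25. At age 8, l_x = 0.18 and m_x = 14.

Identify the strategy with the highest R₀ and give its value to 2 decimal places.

11.58

Strategy P: R₀ = 0.73×0 + 0.42×4 + 0.30×33 = 11.5800
Strategy Q: R₀ = 0.58×0 + 0.32×25 + 0.18×14 = 10.5200
Highest R₀: strategy P with 11.5800.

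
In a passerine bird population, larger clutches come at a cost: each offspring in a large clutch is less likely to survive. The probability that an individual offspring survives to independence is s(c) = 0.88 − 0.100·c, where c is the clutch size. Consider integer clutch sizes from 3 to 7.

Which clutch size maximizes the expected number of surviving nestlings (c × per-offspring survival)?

Expected surviving nestlings = c × s(c):
  c=3: 3 × 0.580 = 1.740
  c=4: 4 × 0.480 = 1.920
  c=5: 5 × 0.380 = 1.900
  c=6: 6 × 0.280 = 1.680
  c=7: 7 × 0.180 = 1.260
Maximum at c = 4 (1.920 surviving nestlings).

4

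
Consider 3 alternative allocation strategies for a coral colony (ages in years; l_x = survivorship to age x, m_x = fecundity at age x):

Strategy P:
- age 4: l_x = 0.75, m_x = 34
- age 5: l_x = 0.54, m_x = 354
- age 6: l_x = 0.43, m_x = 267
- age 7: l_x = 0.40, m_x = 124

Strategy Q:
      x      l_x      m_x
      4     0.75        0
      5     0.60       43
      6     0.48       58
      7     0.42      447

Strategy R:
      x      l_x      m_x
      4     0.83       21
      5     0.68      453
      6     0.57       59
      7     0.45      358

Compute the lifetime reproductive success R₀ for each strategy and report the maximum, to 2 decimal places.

520.20

Strategy P: R₀ = 0.75×34 + 0.54×354 + 0.43×267 + 0.40×124 = 381.0700
Strategy Q: R₀ = 0.75×0 + 0.60×43 + 0.48×58 + 0.42×447 = 241.3800
Strategy R: R₀ = 0.83×21 + 0.68×453 + 0.57×59 + 0.45×358 = 520.2000
Highest R₀: strategy R with 520.2000.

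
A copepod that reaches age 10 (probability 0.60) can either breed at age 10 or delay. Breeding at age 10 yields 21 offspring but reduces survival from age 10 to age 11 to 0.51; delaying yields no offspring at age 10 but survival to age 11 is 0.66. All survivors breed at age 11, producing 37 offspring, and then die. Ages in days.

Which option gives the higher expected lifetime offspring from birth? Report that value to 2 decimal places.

breed at age 10: R₀ = 0.60 × (21 + 0.51 × 37) = 0.60 × 39.8700 = 23.9220
delay to age 11: R₀ = 0.60 × (0.66 × 37) = 0.60 × 24.4200 = 14.6520
Higher: breed at age 10 (23.9220).

23.92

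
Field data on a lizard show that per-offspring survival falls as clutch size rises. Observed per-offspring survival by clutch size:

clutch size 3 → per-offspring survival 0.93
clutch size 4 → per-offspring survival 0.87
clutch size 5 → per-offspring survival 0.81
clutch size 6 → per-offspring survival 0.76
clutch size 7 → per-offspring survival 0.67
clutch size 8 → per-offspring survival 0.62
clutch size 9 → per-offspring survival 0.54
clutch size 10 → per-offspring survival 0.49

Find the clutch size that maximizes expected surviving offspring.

Expected surviving offspring = c × s(c):
  c=3: 3 × 0.93 = 2.790
  c=4: 4 × 0.87 = 3.480
  c=5: 5 × 0.81 = 4.050
  c=6: 6 × 0.76 = 4.560
  c=7: 7 × 0.67 = 4.690
  c=8: 8 × 0.62 = 4.960
  c=9: 9 × 0.54 = 4.860
  c=10: 10 × 0.49 = 4.900
Maximum at c = 8 (4.960 surviving offspring).

8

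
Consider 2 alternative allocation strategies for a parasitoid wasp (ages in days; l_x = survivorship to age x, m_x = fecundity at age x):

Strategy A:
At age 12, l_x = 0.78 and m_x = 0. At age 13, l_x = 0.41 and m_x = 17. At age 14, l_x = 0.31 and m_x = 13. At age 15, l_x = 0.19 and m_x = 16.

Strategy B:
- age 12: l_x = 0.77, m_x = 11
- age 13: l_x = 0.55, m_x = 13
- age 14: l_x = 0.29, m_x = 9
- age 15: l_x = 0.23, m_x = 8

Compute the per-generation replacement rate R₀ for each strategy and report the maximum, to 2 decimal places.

Strategy A: R₀ = 0.78×0 + 0.41×17 + 0.31×13 + 0.19×16 = 14.0400
Strategy B: R₀ = 0.77×11 + 0.55×13 + 0.29×9 + 0.23×8 = 20.0700
Highest R₀: strategy B with 20.0700.

20.07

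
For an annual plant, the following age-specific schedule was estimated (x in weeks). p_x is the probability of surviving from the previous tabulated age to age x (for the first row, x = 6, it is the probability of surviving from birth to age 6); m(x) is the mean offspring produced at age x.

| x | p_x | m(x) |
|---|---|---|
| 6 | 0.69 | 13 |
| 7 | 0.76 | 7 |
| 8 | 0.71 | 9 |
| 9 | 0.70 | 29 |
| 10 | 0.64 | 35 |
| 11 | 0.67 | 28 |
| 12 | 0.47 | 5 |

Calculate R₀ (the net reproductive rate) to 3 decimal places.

Survivorship from birth: l_x = p_6·p_7·…·p_x.
  l_6 = 0.69000
  l_7 = 0.52440
  l_8 = 0.37232
  l_9 = 0.26063
  l_10 = 0.16680
  l_11 = 0.11176
  l_12 = 0.05253
R₀ = Σ l_x m(x):
  age 6: 0.69000 × 13 = 8.9700
  age 7: 0.52440 × 7 = 3.6708
  age 8: 0.37232 × 9 = 3.3509
  age 9: 0.26063 × 29 = 7.5583
  age 10: 0.16680 × 35 = 5.8380
  age 11: 0.11176 × 28 = 3.1293
  age 12: 0.05253 × 5 = 0.2626
R₀ = 8.9700 + 3.6708 + 3.3509 + 7.5583 + 5.8380 + 3.1293 + 0.2626 = 32.7799

32.780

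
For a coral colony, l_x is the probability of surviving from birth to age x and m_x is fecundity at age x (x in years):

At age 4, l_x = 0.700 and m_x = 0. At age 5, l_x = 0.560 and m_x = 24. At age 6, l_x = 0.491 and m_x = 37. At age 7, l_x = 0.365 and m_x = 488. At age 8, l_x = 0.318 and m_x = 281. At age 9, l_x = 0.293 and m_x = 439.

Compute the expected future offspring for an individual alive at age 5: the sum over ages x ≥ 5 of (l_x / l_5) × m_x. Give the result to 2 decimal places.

763.77

l_5 = 0.560. Conditional survival from age 5 to x is l_x / l_5.
  x=5: (0.560/0.560) × 24 = 24.0000
  x=6: (0.491/0.560) × 37 = 32.4411
  x=7: (0.365/0.560) × 488 = 318.0714
  x=8: (0.318/0.560) × 281 = 159.5679
  x=9: (0.293/0.560) × 439 = 229.6911
Sum = 24.0000 + 32.4411 + 318.0714 + 159.5679 + 229.6911 = 763.7714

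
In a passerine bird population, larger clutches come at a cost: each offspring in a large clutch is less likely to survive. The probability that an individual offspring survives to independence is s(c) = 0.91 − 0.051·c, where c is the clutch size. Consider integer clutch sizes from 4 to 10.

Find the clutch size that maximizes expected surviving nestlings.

Expected surviving nestlings = c × s(c):
  c=4: 4 × 0.706 = 2.824
  c=5: 5 × 0.655 = 3.275
  c=6: 6 × 0.604 = 3.624
  c=7: 7 × 0.553 = 3.871
  c=8: 8 × 0.502 = 4.016
  c=9: 9 × 0.451 = 4.059
  c=10: 10 × 0.400 = 4.000
Maximum at c = 9 (4.059 surviving nestlings).

9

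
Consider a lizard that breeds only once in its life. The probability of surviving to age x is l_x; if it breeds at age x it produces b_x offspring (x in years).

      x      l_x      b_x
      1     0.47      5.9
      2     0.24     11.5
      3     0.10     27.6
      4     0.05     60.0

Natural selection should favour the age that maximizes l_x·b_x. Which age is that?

4

Expected offspring if breeding at age x = l_x × b_x:
  age 1: 0.47 × 5.9 = 2.773
  age 2: 0.24 × 11.5 = 2.760
  age 3: 0.10 × 27.6 = 2.760
  age 4: 0.05 × 60.0 = 3.000
Maximum at age 4 (3.000).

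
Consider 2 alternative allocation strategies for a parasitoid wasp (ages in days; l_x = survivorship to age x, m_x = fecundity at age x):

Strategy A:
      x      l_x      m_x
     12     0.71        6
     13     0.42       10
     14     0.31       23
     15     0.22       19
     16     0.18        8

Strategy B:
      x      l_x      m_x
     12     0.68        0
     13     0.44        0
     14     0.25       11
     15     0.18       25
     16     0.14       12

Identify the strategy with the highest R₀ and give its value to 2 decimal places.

Strategy A: R₀ = 0.71×6 + 0.42×10 + 0.31×23 + 0.22×19 + 0.18×8 = 21.2100
Strategy B: R₀ = 0.68×0 + 0.44×0 + 0.25×11 + 0.18×25 + 0.14×12 = 8.9300
Highest R₀: strategy A with 21.2100.

21.21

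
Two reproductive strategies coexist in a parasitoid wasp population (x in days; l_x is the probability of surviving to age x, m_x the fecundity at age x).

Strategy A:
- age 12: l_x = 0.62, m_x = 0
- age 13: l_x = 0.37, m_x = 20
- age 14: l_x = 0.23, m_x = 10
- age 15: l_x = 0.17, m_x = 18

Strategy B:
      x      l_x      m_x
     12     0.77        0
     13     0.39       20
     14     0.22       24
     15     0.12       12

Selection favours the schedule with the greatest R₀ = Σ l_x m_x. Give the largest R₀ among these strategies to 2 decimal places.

14.52

Strategy A: R₀ = 0.62×0 + 0.37×20 + 0.23×10 + 0.17×18 = 12.7600
Strategy B: R₀ = 0.77×0 + 0.39×20 + 0.22×24 + 0.12×12 = 14.5200
Highest R₀: strategy B with 14.5200.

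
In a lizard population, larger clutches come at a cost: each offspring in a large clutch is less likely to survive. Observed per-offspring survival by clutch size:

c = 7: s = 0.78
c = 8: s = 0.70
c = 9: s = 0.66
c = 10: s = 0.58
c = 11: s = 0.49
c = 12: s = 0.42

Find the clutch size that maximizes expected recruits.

Expected recruits = c × s(c):
  c=7: 7 × 0.78 = 5.460
  c=8: 8 × 0.70 = 5.600
  c=9: 9 × 0.66 = 5.940
  c=10: 10 × 0.58 = 5.800
  c=11: 11 × 0.49 = 5.390
  c=12: 12 × 0.42 = 5.040
Maximum at c = 9 (5.940 recruits).

9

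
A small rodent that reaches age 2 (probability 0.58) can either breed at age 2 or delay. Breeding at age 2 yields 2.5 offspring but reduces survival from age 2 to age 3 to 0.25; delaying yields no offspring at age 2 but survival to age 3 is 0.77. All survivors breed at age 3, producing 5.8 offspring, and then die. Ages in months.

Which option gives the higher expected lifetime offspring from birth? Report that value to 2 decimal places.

breed at age 2: R₀ = 0.58 × (2.5 + 0.25 × 5.8) = 0.58 × 3.9500 = 2.2910
delay to age 3: R₀ = 0.58 × (0.77 × 5.8) = 0.58 × 4.4660 = 2.5903
Higher: delay to age 3 (2.5903).

2.59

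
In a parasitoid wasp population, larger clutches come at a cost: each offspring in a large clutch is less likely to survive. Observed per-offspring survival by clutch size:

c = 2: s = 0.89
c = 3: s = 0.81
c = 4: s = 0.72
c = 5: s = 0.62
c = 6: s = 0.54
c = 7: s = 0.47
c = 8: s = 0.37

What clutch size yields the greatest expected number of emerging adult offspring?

7

Expected emerging adult offspring = c × s(c):
  c=2: 2 × 0.89 = 1.780
  c=3: 3 × 0.81 = 2.430
  c=4: 4 × 0.72 = 2.880
  c=5: 5 × 0.62 = 3.100
  c=6: 6 × 0.54 = 3.240
  c=7: 7 × 0.47 = 3.290
  c=8: 8 × 0.37 = 2.960
Maximum at c = 7 (3.290 emerging adult offspring).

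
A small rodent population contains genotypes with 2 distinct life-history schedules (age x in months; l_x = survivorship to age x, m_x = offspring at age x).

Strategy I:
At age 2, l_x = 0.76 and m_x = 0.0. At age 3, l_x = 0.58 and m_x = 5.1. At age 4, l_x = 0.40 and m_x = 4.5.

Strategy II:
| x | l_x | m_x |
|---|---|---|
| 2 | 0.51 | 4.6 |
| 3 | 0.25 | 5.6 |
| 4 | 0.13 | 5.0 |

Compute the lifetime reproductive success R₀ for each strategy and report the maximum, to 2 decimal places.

4.76

Strategy I: R₀ = 0.76×0.0 + 0.58×5.1 + 0.40×4.5 = 4.7580
Strategy II: R₀ = 0.51×4.6 + 0.25×5.6 + 0.13×5.0 = 4.3960
Highest R₀: strategy I with 4.7580.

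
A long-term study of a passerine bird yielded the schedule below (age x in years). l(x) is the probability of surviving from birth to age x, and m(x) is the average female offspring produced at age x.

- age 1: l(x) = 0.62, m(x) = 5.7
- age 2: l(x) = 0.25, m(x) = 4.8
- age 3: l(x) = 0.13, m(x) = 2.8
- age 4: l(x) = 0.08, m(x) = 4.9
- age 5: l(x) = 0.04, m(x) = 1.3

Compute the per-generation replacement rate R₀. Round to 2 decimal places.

R₀ = Σ l(x) m(x):
  age 1: 0.62 × 5.7 = 3.5340
  age 2: 0.25 × 4.8 = 1.2000
  age 3: 0.13 × 2.8 = 0.3640
  age 4: 0.08 × 4.9 = 0.3920
  age 5: 0.04 × 1.3 = 0.0520
R₀ = 3.5340 + 1.2000 + 0.3640 + 0.3920 + 0.0520 = 5.5420

5.54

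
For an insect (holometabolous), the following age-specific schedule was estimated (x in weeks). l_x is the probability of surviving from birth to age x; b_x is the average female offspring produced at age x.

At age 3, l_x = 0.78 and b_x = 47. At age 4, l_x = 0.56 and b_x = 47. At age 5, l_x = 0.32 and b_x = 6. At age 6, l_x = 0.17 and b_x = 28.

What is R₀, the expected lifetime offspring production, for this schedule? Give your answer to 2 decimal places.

R₀ = Σ l_x b_x:
  age 3: 0.78 × 47 = 36.6600
  age 4: 0.56 × 47 = 26.3200
  age 5: 0.32 × 6 = 1.9200
  age 6: 0.17 × 28 = 4.7600
R₀ = 36.6600 + 26.3200 + 1.9200 + 4.7600 = 69.6600

69.66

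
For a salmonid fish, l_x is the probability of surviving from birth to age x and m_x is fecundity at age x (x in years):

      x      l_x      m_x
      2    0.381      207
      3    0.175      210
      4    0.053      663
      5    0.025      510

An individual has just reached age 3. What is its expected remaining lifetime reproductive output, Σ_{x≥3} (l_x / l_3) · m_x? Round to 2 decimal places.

483.65

l_3 = 0.175. Conditional survival from age 3 to x is l_x / l_3.
  x=3: (0.175/0.175) × 210 = 210.0000
  x=4: (0.053/0.175) × 663 = 200.7943
  x=5: (0.025/0.175) × 510 = 72.8571
Sum = 210.0000 + 200.7943 + 72.8571 = 483.6514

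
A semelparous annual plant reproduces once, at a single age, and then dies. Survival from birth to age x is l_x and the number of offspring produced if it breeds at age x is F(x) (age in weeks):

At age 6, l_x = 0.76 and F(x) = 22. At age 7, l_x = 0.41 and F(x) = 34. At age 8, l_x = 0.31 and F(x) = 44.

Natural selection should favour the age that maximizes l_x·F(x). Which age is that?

Expected offspring if breeding at age x = l_x × F(x):
  age 6: 0.76 × 22 = 16.720
  age 7: 0.41 × 34 = 13.940
  age 8: 0.31 × 44 = 13.640
Maximum at age 6 (16.720).

6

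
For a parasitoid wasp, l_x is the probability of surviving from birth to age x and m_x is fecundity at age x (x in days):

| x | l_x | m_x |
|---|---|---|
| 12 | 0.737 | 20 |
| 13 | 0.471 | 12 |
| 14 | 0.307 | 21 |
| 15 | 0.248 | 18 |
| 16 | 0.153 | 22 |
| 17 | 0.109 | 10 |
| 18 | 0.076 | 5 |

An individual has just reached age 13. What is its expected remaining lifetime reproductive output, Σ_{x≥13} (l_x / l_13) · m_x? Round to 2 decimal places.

l_13 = 0.471. Conditional survival from age 13 to x is l_x / l_13.
  x=13: (0.471/0.471) × 12 = 12.0000
  x=14: (0.307/0.471) × 21 = 13.6879
  x=15: (0.248/0.471) × 18 = 9.4777
  x=16: (0.153/0.471) × 22 = 7.1465
  x=17: (0.109/0.471) × 10 = 2.3142
  x=18: (0.076/0.471) × 5 = 0.8068
Sum = 12.0000 + 13.6879 + 9.4777 + 7.1465 + 2.3142 + 0.8068 = 45.4331

45.43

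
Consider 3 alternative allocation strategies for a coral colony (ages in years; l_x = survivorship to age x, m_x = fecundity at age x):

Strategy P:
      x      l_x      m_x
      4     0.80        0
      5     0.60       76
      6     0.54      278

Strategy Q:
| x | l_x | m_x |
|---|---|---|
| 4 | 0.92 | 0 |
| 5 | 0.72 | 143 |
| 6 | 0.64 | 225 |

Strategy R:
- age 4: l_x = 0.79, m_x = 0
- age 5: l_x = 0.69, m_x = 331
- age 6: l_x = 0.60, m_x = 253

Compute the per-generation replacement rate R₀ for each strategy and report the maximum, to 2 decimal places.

380.19

Strategy P: R₀ = 0.80×0 + 0.60×76 + 0.54×278 = 195.7200
Strategy Q: R₀ = 0.92×0 + 0.72×143 + 0.64×225 = 246.9600
Strategy R: R₀ = 0.79×0 + 0.69×331 + 0.60×253 = 380.1900
Highest R₀: strategy R with 380.1900.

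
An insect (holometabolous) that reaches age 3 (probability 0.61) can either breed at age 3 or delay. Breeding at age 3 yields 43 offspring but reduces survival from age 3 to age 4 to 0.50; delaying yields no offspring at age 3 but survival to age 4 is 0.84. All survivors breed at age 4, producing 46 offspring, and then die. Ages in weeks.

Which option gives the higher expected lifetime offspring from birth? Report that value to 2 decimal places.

breed at age 3: R₀ = 0.61 × (43 + 0.50 × 46) = 0.61 × 66.0000 = 40.2600
delay to age 4: R₀ = 0.61 × (0.84 × 46) = 0.61 × 38.6400 = 23.5704
Higher: breed at age 3 (40.2600).

40.26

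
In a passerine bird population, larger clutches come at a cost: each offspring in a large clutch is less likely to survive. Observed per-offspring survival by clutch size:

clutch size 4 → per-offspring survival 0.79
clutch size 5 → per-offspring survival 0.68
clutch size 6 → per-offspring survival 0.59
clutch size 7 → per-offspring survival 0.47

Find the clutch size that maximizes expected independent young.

Expected independent young = c × s(c):
  c=4: 4 × 0.79 = 3.160
  c=5: 5 × 0.68 = 3.400
  c=6: 6 × 0.59 = 3.540
  c=7: 7 × 0.47 = 3.290
Maximum at c = 6 (3.540 independent young).

6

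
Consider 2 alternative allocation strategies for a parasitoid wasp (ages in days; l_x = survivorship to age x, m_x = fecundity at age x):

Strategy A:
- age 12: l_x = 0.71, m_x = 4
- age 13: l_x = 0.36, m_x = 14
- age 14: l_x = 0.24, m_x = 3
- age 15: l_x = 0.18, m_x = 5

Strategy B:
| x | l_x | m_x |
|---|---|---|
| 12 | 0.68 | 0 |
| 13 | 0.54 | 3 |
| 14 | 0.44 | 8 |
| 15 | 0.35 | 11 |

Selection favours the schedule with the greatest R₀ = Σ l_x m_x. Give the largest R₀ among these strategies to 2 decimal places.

9.50

Strategy A: R₀ = 0.71×4 + 0.36×14 + 0.24×3 + 0.18×5 = 9.5000
Strategy B: R₀ = 0.68×0 + 0.54×3 + 0.44×8 + 0.35×11 = 8.9900
Highest R₀: strategy A with 9.5000.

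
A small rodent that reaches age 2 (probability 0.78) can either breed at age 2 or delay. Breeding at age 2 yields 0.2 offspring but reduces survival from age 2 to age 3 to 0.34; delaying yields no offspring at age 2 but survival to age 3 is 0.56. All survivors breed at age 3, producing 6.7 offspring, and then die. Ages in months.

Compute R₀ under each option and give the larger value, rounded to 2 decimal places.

2.93

breed at age 2: R₀ = 0.78 × (0.2 + 0.34 × 6.7) = 0.78 × 2.4780 = 1.9328
delay to age 3: R₀ = 0.78 × (0.56 × 6.7) = 0.78 × 3.7520 = 2.9266
Higher: delay to age 3 (2.9266).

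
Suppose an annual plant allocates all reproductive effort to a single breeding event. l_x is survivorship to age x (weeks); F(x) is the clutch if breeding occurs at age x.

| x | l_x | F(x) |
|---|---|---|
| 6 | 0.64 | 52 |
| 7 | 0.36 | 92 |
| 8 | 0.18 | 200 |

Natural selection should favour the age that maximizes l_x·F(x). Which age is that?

Expected offspring if breeding at age x = l_x × F(x):
  age 6: 0.64 × 52 = 33.280
  age 7: 0.36 × 92 = 33.120
  age 8: 0.18 × 200 = 36.000
Maximum at age 8 (36.000).

8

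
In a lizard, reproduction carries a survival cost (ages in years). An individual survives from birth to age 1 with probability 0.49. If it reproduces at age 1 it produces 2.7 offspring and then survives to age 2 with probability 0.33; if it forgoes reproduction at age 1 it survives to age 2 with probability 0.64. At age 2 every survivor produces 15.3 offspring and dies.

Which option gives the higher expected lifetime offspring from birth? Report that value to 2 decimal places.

4.80

breed at age 1: R₀ = 0.49 × (2.7 + 0.33 × 15.3) = 0.49 × 7.7490 = 3.7970
delay to age 2: R₀ = 0.49 × (0.64 × 15.3) = 0.49 × 9.7920 = 4.7981
Higher: delay to age 2 (4.7981).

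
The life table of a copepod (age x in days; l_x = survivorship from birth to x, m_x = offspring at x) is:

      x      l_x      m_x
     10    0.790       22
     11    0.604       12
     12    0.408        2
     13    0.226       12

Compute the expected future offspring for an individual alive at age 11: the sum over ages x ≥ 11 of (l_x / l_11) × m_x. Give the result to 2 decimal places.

17.84

l_11 = 0.604. Conditional survival from age 11 to x is l_x / l_11.
  x=11: (0.604/0.604) × 12 = 12.0000
  x=12: (0.408/0.604) × 2 = 1.3510
  x=13: (0.226/0.604) × 12 = 4.4901
Sum = 12.0000 + 1.3510 + 4.4901 = 17.8411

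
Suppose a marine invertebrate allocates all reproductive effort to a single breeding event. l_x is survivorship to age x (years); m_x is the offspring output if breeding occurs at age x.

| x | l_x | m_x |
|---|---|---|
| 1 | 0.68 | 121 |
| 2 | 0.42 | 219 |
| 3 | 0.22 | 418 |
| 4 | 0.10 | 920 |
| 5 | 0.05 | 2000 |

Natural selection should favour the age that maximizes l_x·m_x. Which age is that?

5

Expected offspring if breeding at age x = l_x × m_x:
  age 1: 0.68 × 121 = 82.280
  age 2: 0.42 × 219 = 91.980
  age 3: 0.22 × 418 = 91.960
  age 4: 0.10 × 920 = 92.000
  age 5: 0.05 × 2000 = 100.000
Maximum at age 5 (100.000).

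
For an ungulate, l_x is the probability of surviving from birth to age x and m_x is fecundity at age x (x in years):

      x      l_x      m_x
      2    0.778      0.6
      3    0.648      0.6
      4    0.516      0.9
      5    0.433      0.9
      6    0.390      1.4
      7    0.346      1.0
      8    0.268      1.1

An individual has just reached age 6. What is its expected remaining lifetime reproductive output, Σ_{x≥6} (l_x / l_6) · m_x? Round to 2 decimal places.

3.04

l_6 = 0.390. Conditional survival from age 6 to x is l_x / l_6.
  x=6: (0.390/0.390) × 1.4 = 1.4000
  x=7: (0.346/0.390) × 1.0 = 0.8872
  x=8: (0.268/0.390) × 1.1 = 0.7559
Sum = 1.4000 + 0.8872 + 0.7559 = 3.0431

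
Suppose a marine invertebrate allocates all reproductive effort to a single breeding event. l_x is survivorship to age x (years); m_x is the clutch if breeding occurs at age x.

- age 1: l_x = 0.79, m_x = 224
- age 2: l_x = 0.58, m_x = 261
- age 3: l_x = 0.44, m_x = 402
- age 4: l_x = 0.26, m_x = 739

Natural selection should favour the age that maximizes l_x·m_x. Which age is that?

Expected offspring if breeding at age x = l_x × m_x:
  age 1: 0.79 × 224 = 176.960
  age 2: 0.58 × 261 = 151.380
  age 3: 0.44 × 402 = 176.880
  age 4: 0.26 × 739 = 192.140
Maximum at age 4 (192.140).

4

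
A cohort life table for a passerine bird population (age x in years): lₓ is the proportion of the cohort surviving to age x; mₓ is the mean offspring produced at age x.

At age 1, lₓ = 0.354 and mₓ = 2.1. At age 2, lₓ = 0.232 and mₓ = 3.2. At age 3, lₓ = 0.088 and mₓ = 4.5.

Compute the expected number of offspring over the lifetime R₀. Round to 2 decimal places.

R₀ = Σ lₓ mₓ:
  age 1: 0.354 × 2.1 = 0.7434
  age 2: 0.232 × 3.2 = 0.7424
  age 3: 0.088 × 4.5 = 0.3960
R₀ = 0.7434 + 0.7424 + 0.3960 = 1.8818

1.88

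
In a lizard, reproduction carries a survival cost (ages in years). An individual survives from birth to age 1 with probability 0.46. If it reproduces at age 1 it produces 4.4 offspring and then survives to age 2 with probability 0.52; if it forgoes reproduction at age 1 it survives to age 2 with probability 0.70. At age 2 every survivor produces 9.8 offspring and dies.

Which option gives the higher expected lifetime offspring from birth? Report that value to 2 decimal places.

breed at age 1: R₀ = 0.46 × (4.4 + 0.52 × 9.8) = 0.46 × 9.4960 = 4.3682
delay to age 2: R₀ = 0.46 × (0.70 × 9.8) = 0.46 × 6.8600 = 3.1556
Higher: breed at age 1 (4.3682).

4.37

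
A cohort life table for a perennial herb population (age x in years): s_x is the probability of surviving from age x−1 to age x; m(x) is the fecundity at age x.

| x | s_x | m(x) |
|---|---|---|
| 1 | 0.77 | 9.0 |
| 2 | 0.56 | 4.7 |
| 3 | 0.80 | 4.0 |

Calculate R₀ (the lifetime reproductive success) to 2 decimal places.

Survivorship from birth: l_x = s_1·s_2·…·s_x.
  l_1 = 0.77000
  l_2 = 0.43120
  l_3 = 0.34496
R₀ = Σ l_x m(x):
  age 1: 0.77000 × 9.0 = 6.9300
  age 2: 0.43120 × 4.7 = 2.0266
  age 3: 0.34496 × 4.0 = 1.3798
R₀ = 6.9300 + 2.0266 + 1.3798 = 10.3365

10.34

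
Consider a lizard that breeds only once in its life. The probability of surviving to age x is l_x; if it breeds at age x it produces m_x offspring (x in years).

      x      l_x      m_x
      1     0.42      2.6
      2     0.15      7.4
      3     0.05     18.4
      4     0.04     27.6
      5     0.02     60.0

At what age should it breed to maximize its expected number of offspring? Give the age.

5

Expected offspring if breeding at age x = l_x × m_x:
  age 1: 0.42 × 2.6 = 1.092
  age 2: 0.15 × 7.4 = 1.110
  age 3: 0.05 × 18.4 = 0.920
  age 4: 0.04 × 27.6 = 1.104
  age 5: 0.02 × 60.0 = 1.200
Maximum at age 5 (1.200).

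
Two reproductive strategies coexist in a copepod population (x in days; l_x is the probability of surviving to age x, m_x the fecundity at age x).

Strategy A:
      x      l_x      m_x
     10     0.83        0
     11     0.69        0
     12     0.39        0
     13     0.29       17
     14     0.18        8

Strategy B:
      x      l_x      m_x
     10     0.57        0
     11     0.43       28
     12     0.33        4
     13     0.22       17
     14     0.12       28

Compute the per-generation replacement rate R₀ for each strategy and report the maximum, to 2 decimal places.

20.46

Strategy A: R₀ = 0.83×0 + 0.69×0 + 0.39×0 + 0.29×17 + 0.18×8 = 6.3700
Strategy B: R₀ = 0.57×0 + 0.43×28 + 0.33×4 + 0.22×17 + 0.12×28 = 20.4600
Highest R₀: strategy B with 20.4600.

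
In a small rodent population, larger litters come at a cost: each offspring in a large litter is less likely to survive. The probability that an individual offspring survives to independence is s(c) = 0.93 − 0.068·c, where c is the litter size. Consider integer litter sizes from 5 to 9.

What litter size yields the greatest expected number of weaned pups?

7

Expected weaned pups = c × s(c):
  c=5: 5 × 0.590 = 2.950
  c=6: 6 × 0.522 = 3.132
  c=7: 7 × 0.454 = 3.178
  c=8: 8 × 0.386 = 3.088
  c=9: 9 × 0.318 = 2.862
Maximum at c = 7 (3.178 weaned pups).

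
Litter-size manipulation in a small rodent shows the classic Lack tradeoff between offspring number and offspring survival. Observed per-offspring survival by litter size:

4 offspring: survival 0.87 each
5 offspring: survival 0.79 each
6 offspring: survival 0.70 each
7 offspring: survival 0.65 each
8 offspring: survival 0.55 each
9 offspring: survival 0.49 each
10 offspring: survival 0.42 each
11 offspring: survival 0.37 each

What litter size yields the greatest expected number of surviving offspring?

Expected surviving offspring = c × s(c):
  c=4: 4 × 0.87 = 3.480
  c=5: 5 × 0.79 = 3.950
  c=6: 6 × 0.70 = 4.200
  c=7: 7 × 0.65 = 4.550
  c=8: 8 × 0.55 = 4.400
  c=9: 9 × 0.49 = 4.410
  c=10: 10 × 0.42 = 4.200
  c=11: 11 × 0.37 = 4.070
Maximum at c = 7 (4.550 surviving offspring).

7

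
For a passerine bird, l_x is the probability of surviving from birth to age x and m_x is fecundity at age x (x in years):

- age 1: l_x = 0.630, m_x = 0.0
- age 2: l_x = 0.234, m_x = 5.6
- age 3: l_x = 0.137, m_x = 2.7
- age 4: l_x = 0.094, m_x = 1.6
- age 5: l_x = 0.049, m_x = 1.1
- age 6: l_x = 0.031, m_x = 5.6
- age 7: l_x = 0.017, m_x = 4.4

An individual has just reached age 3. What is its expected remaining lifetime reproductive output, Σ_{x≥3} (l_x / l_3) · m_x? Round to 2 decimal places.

l_3 = 0.137. Conditional survival from age 3 to x is l_x / l_3.
  x=3: (0.137/0.137) × 2.7 = 2.7000
  x=4: (0.094/0.137) × 1.6 = 1.0978
  x=5: (0.049/0.137) × 1.1 = 0.3934
  x=6: (0.031/0.137) × 5.6 = 1.2672
  x=7: (0.017/0.137) × 4.4 = 0.5460
Sum = 2.7000 + 1.0978 + 0.3934 + 1.2672 + 0.5460 = 6.0044

6.00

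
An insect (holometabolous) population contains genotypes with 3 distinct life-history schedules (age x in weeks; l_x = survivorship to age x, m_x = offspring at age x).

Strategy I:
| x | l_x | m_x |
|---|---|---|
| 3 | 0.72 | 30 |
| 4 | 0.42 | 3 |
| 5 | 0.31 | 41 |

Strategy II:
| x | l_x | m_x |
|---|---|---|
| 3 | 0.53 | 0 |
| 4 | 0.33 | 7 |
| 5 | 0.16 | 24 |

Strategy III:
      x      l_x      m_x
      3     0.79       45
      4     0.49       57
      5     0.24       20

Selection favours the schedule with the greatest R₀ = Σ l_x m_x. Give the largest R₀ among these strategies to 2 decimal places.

68.28

Strategy I: R₀ = 0.72×30 + 0.42×3 + 0.31×41 = 35.5700
Strategy II: R₀ = 0.53×0 + 0.33×7 + 0.16×24 = 6.1500
Strategy III: R₀ = 0.79×45 + 0.49×57 + 0.24×20 = 68.2800
Highest R₀: strategy III with 68.2800.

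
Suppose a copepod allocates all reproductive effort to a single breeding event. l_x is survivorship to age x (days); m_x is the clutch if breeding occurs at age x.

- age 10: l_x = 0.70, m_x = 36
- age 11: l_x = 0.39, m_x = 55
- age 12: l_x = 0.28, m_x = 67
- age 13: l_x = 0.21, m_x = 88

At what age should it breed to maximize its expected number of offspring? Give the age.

10

Expected offspring if breeding at age x = l_x × m_x:
  age 10: 0.70 × 36 = 25.200
  age 11: 0.39 × 55 = 21.450
  age 12: 0.28 × 67 = 18.760
  age 13: 0.21 × 88 = 18.480
Maximum at age 10 (25.200).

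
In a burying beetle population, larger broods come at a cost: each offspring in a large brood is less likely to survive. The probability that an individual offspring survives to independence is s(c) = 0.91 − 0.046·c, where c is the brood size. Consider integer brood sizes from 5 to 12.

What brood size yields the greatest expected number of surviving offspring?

10

Expected surviving offspring = c × s(c):
  c=5: 5 × 0.680 = 3.400
  c=6: 6 × 0.634 = 3.804
  c=7: 7 × 0.588 = 4.116
  c=8: 8 × 0.542 = 4.336
  c=9: 9 × 0.496 = 4.464
  c=10: 10 × 0.450 = 4.500
  c=11: 11 × 0.404 = 4.444
  c=12: 12 × 0.358 = 4.296
Maximum at c = 10 (4.500 surviving offspring).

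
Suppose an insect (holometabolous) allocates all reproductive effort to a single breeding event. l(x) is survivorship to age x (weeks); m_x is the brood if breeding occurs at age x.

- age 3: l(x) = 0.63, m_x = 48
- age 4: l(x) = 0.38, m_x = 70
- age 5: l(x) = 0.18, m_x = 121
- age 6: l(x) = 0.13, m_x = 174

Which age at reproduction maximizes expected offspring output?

Expected offspring if breeding at age x = l(x) × m_x:
  age 3: 0.63 × 48 = 30.240
  age 4: 0.38 × 70 = 26.600
  age 5: 0.18 × 121 = 21.780
  age 6: 0.13 × 174 = 22.620
Maximum at age 3 (30.240).

3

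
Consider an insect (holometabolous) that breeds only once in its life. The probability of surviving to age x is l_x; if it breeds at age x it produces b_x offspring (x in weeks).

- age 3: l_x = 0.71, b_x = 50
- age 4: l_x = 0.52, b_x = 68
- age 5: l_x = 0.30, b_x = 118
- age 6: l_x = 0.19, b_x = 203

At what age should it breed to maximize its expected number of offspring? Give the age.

6

Expected offspring if breeding at age x = l_x × b_x:
  age 3: 0.71 × 50 = 35.500
  age 4: 0.52 × 68 = 35.360
  age 5: 0.30 × 118 = 35.400
  age 6: 0.19 × 203 = 38.570
Maximum at age 6 (38.570).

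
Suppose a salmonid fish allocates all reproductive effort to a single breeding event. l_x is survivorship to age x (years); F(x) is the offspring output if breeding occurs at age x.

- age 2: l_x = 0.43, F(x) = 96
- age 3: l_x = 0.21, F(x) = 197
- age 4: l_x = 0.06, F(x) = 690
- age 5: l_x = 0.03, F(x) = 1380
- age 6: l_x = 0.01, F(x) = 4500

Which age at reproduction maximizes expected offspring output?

6

Expected offspring if breeding at age x = l_x × F(x):
  age 2: 0.43 × 96 = 41.280
  age 3: 0.21 × 197 = 41.370
  age 4: 0.06 × 690 = 41.400
  age 5: 0.03 × 1380 = 41.400
  age 6: 0.01 × 4500 = 45.000
Maximum at age 6 (45.000).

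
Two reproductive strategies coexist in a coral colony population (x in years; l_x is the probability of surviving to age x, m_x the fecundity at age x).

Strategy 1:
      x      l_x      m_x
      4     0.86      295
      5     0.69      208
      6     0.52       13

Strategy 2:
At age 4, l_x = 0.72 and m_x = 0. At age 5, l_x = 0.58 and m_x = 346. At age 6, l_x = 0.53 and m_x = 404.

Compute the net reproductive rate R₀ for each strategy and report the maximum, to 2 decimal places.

414.80

Strategy 1: R₀ = 0.86×295 + 0.69×208 + 0.52×13 = 403.9800
Strategy 2: R₀ = 0.72×0 + 0.58×346 + 0.53×404 = 414.8000
Highest R₀: strategy 2 with 414.8000.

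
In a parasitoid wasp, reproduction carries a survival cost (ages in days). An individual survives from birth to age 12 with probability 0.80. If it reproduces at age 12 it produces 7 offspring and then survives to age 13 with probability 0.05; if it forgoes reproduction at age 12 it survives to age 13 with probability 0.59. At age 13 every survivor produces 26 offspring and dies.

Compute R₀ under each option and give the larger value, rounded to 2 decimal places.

12.27

breed at age 12: R₀ = 0.80 × (7 + 0.05 × 26) = 0.80 × 8.3000 = 6.6400
delay to age 13: R₀ = 0.80 × (0.59 × 26) = 0.80 × 15.3400 = 12.2720
Higher: delay to age 13 (12.2720).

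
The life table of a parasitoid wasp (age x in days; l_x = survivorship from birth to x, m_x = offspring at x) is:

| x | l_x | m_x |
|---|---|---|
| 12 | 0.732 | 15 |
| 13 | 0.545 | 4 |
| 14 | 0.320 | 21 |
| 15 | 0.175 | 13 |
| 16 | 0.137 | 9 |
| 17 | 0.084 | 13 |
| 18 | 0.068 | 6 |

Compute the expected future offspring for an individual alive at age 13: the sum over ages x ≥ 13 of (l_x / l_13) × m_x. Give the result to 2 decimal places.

25.52

l_13 = 0.545. Conditional survival from age 13 to x is l_x / l_13.
  x=13: (0.545/0.545) × 4 = 4.0000
  x=14: (0.320/0.545) × 21 = 12.3303
  x=15: (0.175/0.545) × 13 = 4.1743
  x=16: (0.137/0.545) × 9 = 2.2624
  x=17: (0.084/0.545) × 13 = 2.0037
  x=18: (0.068/0.545) × 6 = 0.7486
Sum = 4.0000 + 12.3303 + 4.1743 + 2.2624 + 2.0037 + 0.7486 = 25.5193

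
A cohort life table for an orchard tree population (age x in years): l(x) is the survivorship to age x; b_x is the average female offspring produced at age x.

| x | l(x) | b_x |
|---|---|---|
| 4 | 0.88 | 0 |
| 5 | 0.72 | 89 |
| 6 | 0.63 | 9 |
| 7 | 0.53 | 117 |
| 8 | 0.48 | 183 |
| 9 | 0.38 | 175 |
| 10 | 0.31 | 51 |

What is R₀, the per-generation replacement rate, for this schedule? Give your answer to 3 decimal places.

R₀ = Σ l(x) b_x:
  age 4: 0.88 × 0 = 0.0000
  age 5: 0.72 × 89 = 64.0800
  age 6: 0.63 × 9 = 5.6700
  age 7: 0.53 × 117 = 62.0100
  age 8: 0.48 × 183 = 87.8400
  age 9: 0.38 × 175 = 66.5000
  age 10: 0.31 × 51 = 15.8100
R₀ = 0.0000 + 64.0800 + 5.6700 + 62.0100 + 87.8400 + 66.5000 + 15.8100 = 301.9100

301.910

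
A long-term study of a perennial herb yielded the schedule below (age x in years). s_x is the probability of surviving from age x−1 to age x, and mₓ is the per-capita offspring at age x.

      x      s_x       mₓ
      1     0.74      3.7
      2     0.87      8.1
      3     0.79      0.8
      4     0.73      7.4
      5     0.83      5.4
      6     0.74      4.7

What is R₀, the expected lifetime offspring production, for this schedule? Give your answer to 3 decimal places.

Survivorship from birth: l_x = s_1·s_2·…·s_x.
  l_1 = 0.74000
  l_2 = 0.64380
  l_3 = 0.50860
  l_4 = 0.37128
  l_5 = 0.30816
  l_6 = 0.22804
R₀ = Σ l_x mₓ:
  age 1: 0.74000 × 3.7 = 2.7380
  age 2: 0.64380 × 8.1 = 5.2148
  age 3: 0.50860 × 0.8 = 0.4069
  age 4: 0.37128 × 7.4 = 2.7475
  age 5: 0.30816 × 5.4 = 1.6641
  age 6: 0.22804 × 4.7 = 1.0718
R₀ = 2.7380 + 5.2148 + 0.4069 + 2.7475 + 1.6641 + 1.0718 = 13.8430

13.843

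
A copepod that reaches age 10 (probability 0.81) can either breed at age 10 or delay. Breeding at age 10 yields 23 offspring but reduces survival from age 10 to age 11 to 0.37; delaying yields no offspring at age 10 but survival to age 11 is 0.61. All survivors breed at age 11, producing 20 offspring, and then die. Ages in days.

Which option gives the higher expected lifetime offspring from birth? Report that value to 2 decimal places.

breed at age 10: R₀ = 0.81 × (23 + 0.37 × 20) = 0.81 × 30.4000 = 24.6240
delay to age 11: R₀ = 0.81 × (0.61 × 20) = 0.81 × 12.2000 = 9.8820
Higher: breed at age 10 (24.6240).

24.62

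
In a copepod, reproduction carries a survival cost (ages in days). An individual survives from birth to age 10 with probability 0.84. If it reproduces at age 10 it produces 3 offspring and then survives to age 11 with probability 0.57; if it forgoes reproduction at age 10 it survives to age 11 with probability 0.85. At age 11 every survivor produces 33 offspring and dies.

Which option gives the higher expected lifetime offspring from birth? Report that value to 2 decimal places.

breed at age 10: R₀ = 0.84 × (3 + 0.57 × 33) = 0.84 × 21.8100 = 18.3204
delay to age 11: R₀ = 0.84 × (0.85 × 33) = 0.84 × 28.0500 = 23.5620
Higher: delay to age 11 (23.5620).

23.56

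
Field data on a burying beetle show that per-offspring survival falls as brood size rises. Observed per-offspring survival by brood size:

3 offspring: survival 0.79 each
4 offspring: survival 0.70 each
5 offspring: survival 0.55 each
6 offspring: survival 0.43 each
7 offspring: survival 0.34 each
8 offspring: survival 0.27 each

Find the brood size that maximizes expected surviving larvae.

4

Expected surviving larvae = c × s(c):
  c=3: 3 × 0.79 = 2.370
  c=4: 4 × 0.70 = 2.800
  c=5: 5 × 0.55 = 2.750
  c=6: 6 × 0.43 = 2.580
  c=7: 7 × 0.34 = 2.380
  c=8: 8 × 0.27 = 2.160
Maximum at c = 4 (2.800 surviving larvae).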